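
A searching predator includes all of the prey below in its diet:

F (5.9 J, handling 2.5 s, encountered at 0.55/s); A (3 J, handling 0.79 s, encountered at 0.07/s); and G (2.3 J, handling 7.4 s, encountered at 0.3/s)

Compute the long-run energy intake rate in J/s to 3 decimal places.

R = Σλ_iE_i / (1 + Σλ_ih_i)
Numerator: 0.55×5.9 + 0.07×3 + 0.3×2.3 = 4.145
Denominator: 1 + 0.55×2.5 + 0.07×0.79 + 0.3×7.4 = 4.65
R = 4.145/4.65 = 0.8913 J/s

0.891 J/s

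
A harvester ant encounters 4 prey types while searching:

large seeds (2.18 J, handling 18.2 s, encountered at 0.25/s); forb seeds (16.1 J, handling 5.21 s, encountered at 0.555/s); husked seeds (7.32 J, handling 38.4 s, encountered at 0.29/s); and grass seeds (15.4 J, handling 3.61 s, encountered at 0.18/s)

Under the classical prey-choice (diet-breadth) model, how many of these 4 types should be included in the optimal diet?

2

Profitabilities (E/h, J/s): grass seeds 4.27, forb seeds 3.09, husked seeds 0.191, large seeds 0.12. Add prey in this order while the next type's profitability exceeds the intake rate on those already taken.
Rate on top 1: 1.68. forb seeds: 3.09 > 1.68 → include.
Rate on top 2: 2.578. husked seeds: 0.191 < 2.578 → exclude; stop.
Optimal diet: grass seeds, forb seeds — 2 of 4 types.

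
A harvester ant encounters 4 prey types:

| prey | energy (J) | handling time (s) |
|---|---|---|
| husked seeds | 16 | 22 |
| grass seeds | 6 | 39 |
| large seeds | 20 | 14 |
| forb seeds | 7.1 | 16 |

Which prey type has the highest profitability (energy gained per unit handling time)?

large seeds

In descending order of E/h:
large seeds: 20/14 = 1.43 J/s
husked seeds: 16/22 = 0.727 J/s
forb seeds: 7.1/16 = 0.444 J/s
grass seeds: 6/39 = 0.154 J/s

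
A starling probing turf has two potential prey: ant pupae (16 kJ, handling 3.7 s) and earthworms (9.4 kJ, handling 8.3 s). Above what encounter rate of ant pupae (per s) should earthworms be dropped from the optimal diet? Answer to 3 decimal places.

0.096 per s

At the threshold, the rate on ant pupae alone equals the profitability of earthworms: λ·16/(1 + λ·3.7) = 9.4/8.3 = 1.133.
Rearranging, λ(16 − 1.133×3.7) = 1.133, so λ = 1.133/11.81 = 0.0959 per s.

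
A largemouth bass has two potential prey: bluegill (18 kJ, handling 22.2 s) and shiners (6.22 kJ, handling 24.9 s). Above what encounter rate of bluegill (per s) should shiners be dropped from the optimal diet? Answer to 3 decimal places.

Drop shiners once their profitability E₂/h₂ falls below the rate achievable on bluegill alone: E₂/h₂ = λE₁/(1 + λh₁).
Solve for λ: λE₁h₂ = E₂(1 + λh₁) → λ(E₁h₂ − E₂h₁) = E₂ → λ = E₂/(E₁h₂ − E₂h₁).
λ = 6.22/(18×24.9 − 6.22×22.2) = 6.22/310.1 = 0.02006 per s.

0.020 per s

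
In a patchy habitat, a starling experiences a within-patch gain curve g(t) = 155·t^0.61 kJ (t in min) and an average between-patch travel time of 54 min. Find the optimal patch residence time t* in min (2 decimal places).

Maximise g(t)/(T+t): set derivative to zero → g'(t)(T+t) = g(t).
g'(t) = 0.61·155·t^-0.39. Setting 0.61·155·t^-0.39 = 155·t^0.61/(54+t) gives 0.61(54+t) = t, so 0.39·t = 0.61×54.
t* = 0.61×54/0.39 = 84.46 min.

84.46 min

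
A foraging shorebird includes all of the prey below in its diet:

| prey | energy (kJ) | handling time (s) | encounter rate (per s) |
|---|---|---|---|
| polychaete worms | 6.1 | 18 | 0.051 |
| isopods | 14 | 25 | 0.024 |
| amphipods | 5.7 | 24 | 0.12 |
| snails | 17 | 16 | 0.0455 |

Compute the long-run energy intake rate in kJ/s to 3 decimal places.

Energy encountered per unit search time: 0.051×6.1 + 0.024×14 + 0.12×5.7 + 0.0455×17 = 2.105 kJ/s.
Handling time per unit search time: 0.051×18 + 0.024×25 + 0.12×24 + 0.0455×16 = 5.126.
Rate = 2.105/(1 + 5.126) = 0.3436 kJ/s.

0.344 kJ/s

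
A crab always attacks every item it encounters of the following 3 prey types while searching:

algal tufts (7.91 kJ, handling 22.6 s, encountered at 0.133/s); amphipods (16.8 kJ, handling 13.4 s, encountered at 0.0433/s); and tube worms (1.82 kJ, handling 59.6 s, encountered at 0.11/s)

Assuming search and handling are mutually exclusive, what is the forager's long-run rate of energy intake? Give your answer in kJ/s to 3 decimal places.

R = (0.133×7.91 + 0.0433×16.8 + 0.11×1.82) / (1 + 0.133×22.6 + 0.0433×13.4 + 0.11×59.6) = 1.98/11.14 = 0.1777 kJ/s.

0.178 kJ/s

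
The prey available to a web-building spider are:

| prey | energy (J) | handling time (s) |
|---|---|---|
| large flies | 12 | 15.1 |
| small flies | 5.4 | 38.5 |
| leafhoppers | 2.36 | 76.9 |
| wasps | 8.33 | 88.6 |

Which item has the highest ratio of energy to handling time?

Profitability E/h (J/s): large flies = 12/15.1 = 0.795, small flies = 5.4/38.5 = 0.14, leafhoppers = 2.36/76.9 = 0.0307, wasps = 8.33/88.6 = 0.094.
Ranked: large flies > small flies > wasps > leafhoppers.

large flies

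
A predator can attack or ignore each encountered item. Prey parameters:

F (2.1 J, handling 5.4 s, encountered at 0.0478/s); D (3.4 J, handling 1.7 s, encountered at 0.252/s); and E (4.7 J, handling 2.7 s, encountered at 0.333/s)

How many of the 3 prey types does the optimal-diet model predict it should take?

2

E/h in descending order: D 2, E 1.74, F 0.389 J/s. The optimal diet is the largest prefix of this list for which every included type satisfies E_i/h_i > R on the types above it.
Rate on top 1: 0.5998. E: 1.74 > 0.5998 → include.
Rate on top 2: 1.041. F: 0.389 < 1.041 → exclude; stop.
Optimal diet: D, E — 2 of 3 types.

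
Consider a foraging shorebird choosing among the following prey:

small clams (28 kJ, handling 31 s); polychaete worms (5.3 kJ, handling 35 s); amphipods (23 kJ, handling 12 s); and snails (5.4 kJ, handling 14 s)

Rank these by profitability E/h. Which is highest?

amphipods

In descending order of E/h:
amphipods: 23/12 = 1.92 kJ/s
small clams: 28/31 = 0.903 kJ/s
snails: 5.4/14 = 0.386 kJ/s
polychaete worms: 5.3/35 = 0.151 kJ/s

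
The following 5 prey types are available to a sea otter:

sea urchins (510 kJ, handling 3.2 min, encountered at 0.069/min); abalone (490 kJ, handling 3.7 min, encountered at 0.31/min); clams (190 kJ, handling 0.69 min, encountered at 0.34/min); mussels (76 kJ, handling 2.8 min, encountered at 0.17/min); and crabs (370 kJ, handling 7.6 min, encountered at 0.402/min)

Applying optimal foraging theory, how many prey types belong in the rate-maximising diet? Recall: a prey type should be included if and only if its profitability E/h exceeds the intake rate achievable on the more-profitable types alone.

3

Rank by E/h (kJ/min): clams 275, sea urchins 159, abalone 132, crabs 48.7, mussels 27.1. Include each in turn until the next type's E/h falls below the running intake rate.
Rate on top 1: 52.32. sea urchins: 159 > 52.32 → include.
Rate on top 2: 68.57. abalone: 132 > 68.57 → include.
Rate on top 3: 96.71. crabs: 48.7 < 96.71 → exclude; stop.
Optimal diet: clams, sea urchins, abalone — 3 of 5 types.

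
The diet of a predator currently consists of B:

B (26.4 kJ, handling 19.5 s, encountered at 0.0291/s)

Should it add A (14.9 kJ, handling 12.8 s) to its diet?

Yes

Intake rate on the current diet: R = (0.0291×26.4) / (1 + 0.0291×19.5) = 0.7682/1.567 = 0.4901 kJ/s.
Profitability of A: 14.9/12.8 = 1.164 kJ/s.
1.164 > 0.4901, so adding A raises the average — include it.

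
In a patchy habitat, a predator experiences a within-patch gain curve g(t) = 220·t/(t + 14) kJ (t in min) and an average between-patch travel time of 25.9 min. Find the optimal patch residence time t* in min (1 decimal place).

By the marginal value theorem, leave when the instantaneous gain rate g'(t) equals the habitat-wide average g(t)/(T + t).
g'(t) = 220·14/(t + 14)². Setting 220·14/(t+14)² = 220t/[(t+14)(25.9+t)] gives 14(25.9+t) = t(t+14), so t² = 14×25.9 = 362.6.
t* = √362.6 = 19.04 min.

19.0 min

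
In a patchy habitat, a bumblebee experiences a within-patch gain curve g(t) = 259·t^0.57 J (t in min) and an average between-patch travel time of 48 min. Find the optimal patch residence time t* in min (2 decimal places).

63.63 min

Optimal t* satisfies g'(t*) = g(t*)/(T + t*).
g'(t) = 0.57·259·t^-0.43. Setting 0.57·259·t^-0.43 = 259·t^0.57/(48+t) gives 0.57(48+t) = t, so 0.43·t = 0.57×48.
t* = 0.57×48/0.43 = 63.63 min.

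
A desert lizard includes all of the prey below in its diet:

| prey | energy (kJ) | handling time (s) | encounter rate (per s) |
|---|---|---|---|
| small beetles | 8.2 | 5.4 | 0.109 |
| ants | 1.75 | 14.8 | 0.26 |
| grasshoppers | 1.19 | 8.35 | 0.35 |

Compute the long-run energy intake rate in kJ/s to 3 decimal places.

Energy encountered per unit search time: 0.109×8.2 + 0.26×1.75 + 0.35×1.19 = 1.765 kJ/s.
Handling time per unit search time: 0.109×5.4 + 0.26×14.8 + 0.35×8.35 = 7.359.
Rate = 1.765/(1 + 7.359) = 0.2112 kJ/s.

0.211 kJ/s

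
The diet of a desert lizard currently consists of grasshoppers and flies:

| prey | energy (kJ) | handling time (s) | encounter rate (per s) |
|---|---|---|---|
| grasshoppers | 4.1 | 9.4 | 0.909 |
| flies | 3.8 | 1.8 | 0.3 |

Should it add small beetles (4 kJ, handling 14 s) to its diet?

No

Intake rate on the current diet: R = (0.909×4.1 + 0.3×3.8) / (1 + 0.909×9.4 + 0.3×1.8) = 4.867/10.08 = 0.4826 kJ/s.
Profitability of small beetles: 4/14 = 0.2857 kJ/s.
Since 0.2857 < R, time spent handling small beetles is better spent searching.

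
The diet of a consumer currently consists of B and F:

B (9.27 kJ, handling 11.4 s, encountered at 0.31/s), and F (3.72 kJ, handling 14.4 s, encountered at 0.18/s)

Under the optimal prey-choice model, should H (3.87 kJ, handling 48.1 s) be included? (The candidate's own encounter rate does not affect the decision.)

No

On B and F alone, R = ΣλE/(1+Σλh) = 3.543/7.126 = 0.4972 kJ/s.
Profitability of H: 3.87/48.1 = 0.08046 kJ/s.
Since 0.08046 < R, time spent handling H is better spent searching.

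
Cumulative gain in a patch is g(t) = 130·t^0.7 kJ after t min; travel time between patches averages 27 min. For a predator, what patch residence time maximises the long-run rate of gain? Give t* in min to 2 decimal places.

63.00 min

Optimal t* satisfies g'(t*) = g(t*)/(T + t*).
g'(t) = 0.7·130·t^-0.3. Setting 0.7·130·t^-0.3 = 130·t^0.7/(27+t) gives 0.7(27+t) = t, so 0.30·t = 0.7×27.
t* = 0.7×27/0.30 = 63 min.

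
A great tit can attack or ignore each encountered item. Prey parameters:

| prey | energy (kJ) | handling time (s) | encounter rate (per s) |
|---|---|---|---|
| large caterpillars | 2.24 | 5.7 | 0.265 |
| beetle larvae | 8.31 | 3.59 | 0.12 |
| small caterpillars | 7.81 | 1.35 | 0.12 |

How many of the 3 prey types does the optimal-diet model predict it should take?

2

Profitabilities (E/h, kJ/s): small caterpillars 5.79, beetle larvae 2.31, large caterpillars 0.393. Add prey in this order while the next type's profitability exceeds the intake rate on those already taken.
Rate on top 1: 0.8065. beetle larvae: 2.31 > 0.8065 → include.
Rate on top 2: 1.214. large caterpillars: 0.393 < 1.214 → exclude; stop.
Optimal diet: small caterpillars, beetle larvae — 2 of 3 types.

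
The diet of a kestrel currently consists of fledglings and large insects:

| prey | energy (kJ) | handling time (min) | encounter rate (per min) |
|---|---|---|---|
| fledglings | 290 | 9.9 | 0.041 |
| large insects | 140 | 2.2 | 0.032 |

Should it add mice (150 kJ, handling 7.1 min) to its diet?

Yes

On fledglings and large insects alone, R = ΣλE/(1+Σλh) = 16.37/1.476 = 11.09 kJ/min.
Profitability of mice: 150/7.1 = 21.13 kJ/min.
Since 21.13 > R, including mice increases the long-run rate.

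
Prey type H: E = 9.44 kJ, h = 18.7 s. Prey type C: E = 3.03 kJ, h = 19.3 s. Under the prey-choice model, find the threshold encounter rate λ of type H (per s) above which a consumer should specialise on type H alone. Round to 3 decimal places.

The zero-one rule: include type C iff E₂/h₂ > λE₁/(1+λh₁). Equality gives the switch point.
λE₁h₂ = E₂ + λE₂h₁ ⇒ λ = E₂/(E₁h₂ − E₂h₁) = 3.03/(182.2 − 56.66) = 0.02414 per s.

0.024 per s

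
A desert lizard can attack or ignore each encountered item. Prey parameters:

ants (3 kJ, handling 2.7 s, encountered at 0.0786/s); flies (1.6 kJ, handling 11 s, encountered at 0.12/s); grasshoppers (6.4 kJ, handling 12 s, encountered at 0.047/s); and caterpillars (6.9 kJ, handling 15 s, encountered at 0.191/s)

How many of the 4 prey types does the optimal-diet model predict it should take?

Profitabilities (E/h, kJ/s): ants 1.11, grasshoppers 0.533, caterpillars 0.46, flies 0.145. Add prey in this order while the next type's profitability exceeds the intake rate on those already taken.
Rate on top 1: 0.1945. grasshoppers: 0.533 > 0.1945 → include.
Rate on top 2: 0.3021. caterpillars: 0.46 > 0.3021 → include.
Rate on top 3: 0.3996. flies: 0.145 < 0.3996 → exclude; stop.
Optimal diet: ants, grasshoppers, caterpillars — 3 of 4 types.

3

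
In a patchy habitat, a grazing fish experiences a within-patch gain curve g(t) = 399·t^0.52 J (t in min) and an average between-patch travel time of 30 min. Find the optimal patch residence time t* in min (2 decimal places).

32.50 min

By the marginal value theorem, leave when the instantaneous gain rate g'(t) equals the habitat-wide average g(t)/(T + t).
g'(t) = 0.52·399·t^-0.48. Setting 0.52·399·t^-0.48 = 399·t^0.52/(30+t) gives 0.52(30+t) = t, so 0.48·t = 0.52×30.
t* = 0.52×30/0.48 = 32.5 min.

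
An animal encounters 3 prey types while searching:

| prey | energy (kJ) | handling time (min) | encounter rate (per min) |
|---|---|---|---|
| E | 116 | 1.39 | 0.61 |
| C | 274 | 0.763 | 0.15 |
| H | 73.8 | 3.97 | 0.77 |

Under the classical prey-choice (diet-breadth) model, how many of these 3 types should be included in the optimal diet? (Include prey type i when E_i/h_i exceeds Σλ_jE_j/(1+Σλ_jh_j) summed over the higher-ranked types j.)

2

E/h in descending order: C 359, E 83.5, H 18.6 kJ/min. The optimal diet is the largest prefix of this list for which every included type satisfies E_i/h_i > R on the types above it.
Rate on top 1: 36.88. E: 83.5 > 36.88 → include.
Rate on top 2: 57. H: 18.6 < 57 → exclude; stop.
Optimal diet: C, E — 2 of 3 types.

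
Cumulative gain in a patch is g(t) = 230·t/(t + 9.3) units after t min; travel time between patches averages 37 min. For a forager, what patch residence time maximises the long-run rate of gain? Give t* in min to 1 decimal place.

18.5 min

By the marginal value theorem, leave when the instantaneous gain rate g'(t) equals the habitat-wide average g(t)/(T + t).
g'(t) = 230·9.3/(t + 9.3)². Setting 230·9.3/(t+9.3)² = 230t/[(t+9.3)(37+t)] gives 9.3(37+t) = t(t+9.3), so t² = 9.3×37 = 344.1.
t* = √344.1 = 18.55 min.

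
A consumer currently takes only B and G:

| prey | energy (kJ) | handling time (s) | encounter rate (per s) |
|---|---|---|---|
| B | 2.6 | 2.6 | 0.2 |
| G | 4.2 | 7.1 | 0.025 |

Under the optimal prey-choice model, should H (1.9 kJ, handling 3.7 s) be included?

Current rate: (0.2×2.6 + 0.025×4.2)/(1 + 0.2×2.6 + 0.025×7.1) = 0.3682 kJ/s.
H: E/h = 1.9/3.7 = 0.5135 kJ/s.
Since 0.5135 > R, including H increases the long-run rate.

Yes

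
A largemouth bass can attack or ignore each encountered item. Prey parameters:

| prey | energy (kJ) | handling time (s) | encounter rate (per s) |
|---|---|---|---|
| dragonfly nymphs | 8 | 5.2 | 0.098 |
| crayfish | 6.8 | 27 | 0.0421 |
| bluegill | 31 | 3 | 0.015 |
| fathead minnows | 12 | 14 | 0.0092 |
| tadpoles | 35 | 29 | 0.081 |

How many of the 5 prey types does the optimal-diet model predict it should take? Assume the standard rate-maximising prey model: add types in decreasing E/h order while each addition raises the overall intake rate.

E/h in descending order: bluegill 10.3, dragonfly nymphs 1.54, tadpoles 1.21, fathead minnows 0.857, crayfish 0.252 kJ/s. The optimal diet is the largest prefix of this list for which every included type satisfies E_i/h_i > R on the types above it.
Rate on top 1: 0.445. dragonfly nymphs: 1.54 > 0.445 → include.
Rate on top 2: 0.8034. tadpoles: 1.21 > 0.8034 → include.
Rate on top 3: 1.046. fathead minnows: 0.857 < 1.046 → exclude; stop.
Optimal diet: bluegill, dragonfly nymphs, tadpoles — 3 of 5 types.

3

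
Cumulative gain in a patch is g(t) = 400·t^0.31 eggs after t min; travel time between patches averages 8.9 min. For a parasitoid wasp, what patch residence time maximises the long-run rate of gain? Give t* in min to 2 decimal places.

4.00 min

Optimal t* satisfies g'(t*) = g(t*)/(T + t*).
g'(t) = 0.31·400·t^-0.69. Setting 0.31·400·t^-0.69 = 400·t^0.31/(8.9+t) gives 0.31(8.9+t) = t, so 0.69·t = 0.31×8.9.
t* = 0.31×8.9/0.69 = 3.999 min.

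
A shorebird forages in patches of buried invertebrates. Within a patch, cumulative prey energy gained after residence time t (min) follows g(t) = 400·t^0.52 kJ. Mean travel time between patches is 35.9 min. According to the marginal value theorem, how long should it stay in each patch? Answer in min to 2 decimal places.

Maximise g(t)/(T+t): set derivative to zero → g'(t)(T+t) = g(t).
g'(t) = 0.52·400·t^-0.48. Setting 0.52·400·t^-0.48 = 400·t^0.52/(35.9+t) gives 0.52(35.9+t) = t, so 0.48·t = 0.52×35.9.
t* = 0.52×35.9/0.48 = 38.89 min.

38.89 min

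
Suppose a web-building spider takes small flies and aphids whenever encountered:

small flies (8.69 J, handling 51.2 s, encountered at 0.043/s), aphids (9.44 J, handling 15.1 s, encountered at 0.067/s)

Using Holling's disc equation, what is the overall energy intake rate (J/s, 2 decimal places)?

R = Σλ_iE_i / (1 + Σλ_ih_i)
Numerator: 0.043×8.69 + 0.067×9.44 = 1.006
Denominator: 1 + 0.043×51.2 + 0.067×15.1 = 4.213
R = 1.006/4.213 = 0.2388 J/s

0.24 J/s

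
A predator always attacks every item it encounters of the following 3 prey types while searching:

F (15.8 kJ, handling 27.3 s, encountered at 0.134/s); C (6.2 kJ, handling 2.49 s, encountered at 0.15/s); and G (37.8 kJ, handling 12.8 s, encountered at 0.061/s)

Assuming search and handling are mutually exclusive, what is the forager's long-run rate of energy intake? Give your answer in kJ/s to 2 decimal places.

0.92 kJ/s

R = (0.134×15.8 + 0.15×6.2 + 0.061×37.8) / (1 + 0.134×27.3 + 0.15×2.49 + 0.061×12.8) = 5.353/5.812 = 0.9209 kJ/s.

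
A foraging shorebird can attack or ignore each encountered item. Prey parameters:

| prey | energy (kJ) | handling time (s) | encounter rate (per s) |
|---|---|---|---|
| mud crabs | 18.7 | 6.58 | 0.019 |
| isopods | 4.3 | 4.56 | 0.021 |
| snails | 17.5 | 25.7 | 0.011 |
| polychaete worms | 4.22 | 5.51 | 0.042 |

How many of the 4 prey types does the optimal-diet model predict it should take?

4

Rank by E/h (kJ/s): mud crabs 2.84, isopods 0.943, polychaete worms 0.766, snails 0.681. Include each in turn until the next type's E/h falls below the running intake rate.
Rate on top 1: 0.3158. isopods: 0.943 > 0.3158 → include.
Rate on top 2: 0.365. polychaete worms: 0.766 > 0.365 → include.
Rate on top 3: 0.4289. snails: 0.681 > 0.4289 → include.
Optimal diet: mud crabs, isopods, polychaete worms, snails — 4 of 4 types.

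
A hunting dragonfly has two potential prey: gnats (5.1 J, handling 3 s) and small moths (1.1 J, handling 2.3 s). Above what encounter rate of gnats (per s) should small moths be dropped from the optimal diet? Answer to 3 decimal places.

At the threshold, the rate on gnats alone equals the profitability of small moths: λ·5.1/(1 + λ·3) = 1.1/2.3 = 0.4783.
Rearranging, λ(5.1 − 0.4783×3) = 0.4783, so λ = 0.4783/3.665 = 0.1305 per s.

0.130 per s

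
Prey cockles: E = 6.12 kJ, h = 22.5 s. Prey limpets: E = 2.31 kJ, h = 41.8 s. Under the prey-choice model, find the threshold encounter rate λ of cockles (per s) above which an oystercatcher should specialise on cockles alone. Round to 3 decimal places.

Drop limpets once their profitability E₂/h₂ falls below the rate achievable on cockles alone: E₂/h₂ = λE₁/(1 + λh₁).
Solve for λ: λE₁h₂ = E₂(1 + λh₁) → λ(E₁h₂ − E₂h₁) = E₂ → λ = E₂/(E₁h₂ − E₂h₁).
λ = 2.31/(6.12×41.8 − 2.31×22.5) = 2.31/203.8 = 0.01133 per s.

0.011 per s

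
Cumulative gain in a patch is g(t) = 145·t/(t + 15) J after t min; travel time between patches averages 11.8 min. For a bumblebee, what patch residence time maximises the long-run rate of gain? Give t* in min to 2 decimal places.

13.30 min

By the marginal value theorem, leave when the instantaneous gain rate g'(t) equals the habitat-wide average g(t)/(T + t).
g'(t) = 145·15/(t + 15)². Setting 145·15/(t+15)² = 145t/[(t+15)(11.8+t)] gives 15(11.8+t) = t(t+15), so t² = 15×11.8 = 177.
t* = √177 = 13.3 min.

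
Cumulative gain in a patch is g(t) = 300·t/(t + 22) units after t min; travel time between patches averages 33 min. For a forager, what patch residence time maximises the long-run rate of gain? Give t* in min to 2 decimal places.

26.94 min

Maximise g(t)/(T+t): set derivative to zero → g'(t)(T+t) = g(t).
g'(t) = 300·22/(t + 22)². Setting 300·22/(t+22)² = 300t/[(t+22)(33+t)] gives 22(33+t) = t(t+22), so t² = 22×33 = 726.
t* = √726 = 26.94 min.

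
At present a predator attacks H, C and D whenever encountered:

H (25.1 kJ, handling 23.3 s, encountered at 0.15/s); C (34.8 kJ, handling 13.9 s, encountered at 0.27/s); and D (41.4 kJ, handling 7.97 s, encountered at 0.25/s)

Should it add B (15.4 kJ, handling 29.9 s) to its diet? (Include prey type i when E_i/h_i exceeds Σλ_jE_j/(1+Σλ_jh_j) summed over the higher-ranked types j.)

No

Current rate: (0.15×25.1 + 0.27×34.8 + 0.25×41.4)/(1 + 0.15×23.3 + 0.27×13.9 + 0.25×7.97) = 2.296 kJ/s.
Profitability of B: 15.4/29.9 = 0.5151 kJ/s.
0.5151 < 2.296, so adding B would lower the average — exclude it.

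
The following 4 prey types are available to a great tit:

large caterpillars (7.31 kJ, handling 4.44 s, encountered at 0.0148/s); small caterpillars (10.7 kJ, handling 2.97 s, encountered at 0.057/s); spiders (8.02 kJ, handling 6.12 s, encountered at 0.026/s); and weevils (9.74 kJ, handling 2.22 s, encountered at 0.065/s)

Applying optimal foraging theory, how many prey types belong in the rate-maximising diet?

Profitabilities (E/h, kJ/s): weevils 4.39, small caterpillars 3.6, large caterpillars 1.65, spiders 1.31. Add prey in this order while the next type's profitability exceeds the intake rate on those already taken.
Rate on top 1: 0.5533. small caterpillars: 3.6 > 0.5533 → include.
Rate on top 2: 0.9463. large caterpillars: 1.65 > 0.9463 → include.
Rate on top 3: 0.9796. spiders: 1.31 > 0.9796 → include.
Optimal diet: weevils, small caterpillars, large caterpillars, spiders — 4 of 4 types.

4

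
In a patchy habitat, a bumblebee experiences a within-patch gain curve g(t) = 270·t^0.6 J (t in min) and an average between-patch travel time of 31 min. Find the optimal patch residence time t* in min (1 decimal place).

Optimal t* satisfies g'(t*) = g(t*)/(T + t*).
g'(t) = 0.6·270·t^-0.4. Setting 0.6·270·t^-0.4 = 270·t^0.6/(31+t) gives 0.6(31+t) = t, so 0.40·t = 0.6×31.
t* = 0.6×31/0.40 = 46.5 min.

46.5 min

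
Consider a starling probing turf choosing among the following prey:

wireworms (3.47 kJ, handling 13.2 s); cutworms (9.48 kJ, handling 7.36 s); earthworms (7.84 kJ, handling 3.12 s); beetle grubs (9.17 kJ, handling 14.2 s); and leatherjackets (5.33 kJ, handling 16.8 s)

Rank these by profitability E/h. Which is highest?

In descending order of E/h:
earthworms: 7.84/3.12 = 2.51 kJ/s
cutworms: 9.48/7.36 = 1.29 kJ/s
beetle grubs: 9.17/14.2 = 0.646 kJ/s
leatherjackets: 5.33/16.8 = 0.317 kJ/s
wireworms: 3.47/13.2 = 0.263 kJ/s

earthworms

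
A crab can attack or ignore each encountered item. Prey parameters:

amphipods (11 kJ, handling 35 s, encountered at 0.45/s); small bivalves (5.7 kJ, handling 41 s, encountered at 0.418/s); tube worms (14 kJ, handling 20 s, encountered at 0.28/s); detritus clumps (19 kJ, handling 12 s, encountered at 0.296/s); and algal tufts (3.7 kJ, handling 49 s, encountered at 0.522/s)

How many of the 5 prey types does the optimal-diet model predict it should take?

Rank by E/h (kJ/s): detritus clumps 1.58, tube worms 0.7, amphipods 0.314, small bivalves 0.139, algal tufts 0.0755. Include each in turn until the next type's E/h falls below the running intake rate.
Rate on top 1: 1.236. tube worms: 0.7 < 1.236 → exclude; stop.
Optimal diet: detritus clumps — 1 of 5 types.

1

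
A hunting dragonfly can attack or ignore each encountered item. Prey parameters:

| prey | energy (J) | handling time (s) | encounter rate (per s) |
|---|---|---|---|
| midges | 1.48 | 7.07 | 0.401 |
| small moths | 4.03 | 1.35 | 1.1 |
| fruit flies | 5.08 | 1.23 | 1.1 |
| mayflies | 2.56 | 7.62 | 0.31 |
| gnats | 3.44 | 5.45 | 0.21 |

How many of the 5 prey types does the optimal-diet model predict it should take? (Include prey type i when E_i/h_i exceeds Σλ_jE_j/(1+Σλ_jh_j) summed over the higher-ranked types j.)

Rank by E/h (J/s): fruit flies 4.13, small moths 2.99, gnats 0.631, mayflies 0.336, midges 0.209. Include each in turn until the next type's E/h falls below the running intake rate.
Rate on top 1: 2.375. small moths: 2.99 > 2.375 → include.
Rate on top 2: 2.611. gnats: 0.631 < 2.611 → exclude; stop.
Optimal diet: fruit flies, small moths — 2 of 5 types.

2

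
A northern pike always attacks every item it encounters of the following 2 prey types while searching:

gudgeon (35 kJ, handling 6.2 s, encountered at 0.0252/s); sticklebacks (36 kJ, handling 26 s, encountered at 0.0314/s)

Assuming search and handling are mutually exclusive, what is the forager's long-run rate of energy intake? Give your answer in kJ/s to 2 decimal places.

1.02 kJ/s

R = Σλ_iE_i / (1 + Σλ_ih_i)
Numerator: 0.0252×35 + 0.0314×36 = 2.012
Denominator: 1 + 0.0252×6.2 + 0.0314×26 = 1.973
R = 2.012/1.973 = 1.02 kJ/s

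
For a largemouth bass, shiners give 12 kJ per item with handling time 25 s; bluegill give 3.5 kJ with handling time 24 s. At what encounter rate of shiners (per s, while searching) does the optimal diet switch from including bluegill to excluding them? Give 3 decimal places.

Drop bluegill once their profitability E₂/h₂ falls below the rate achievable on shiners alone: E₂/h₂ = λE₁/(1 + λh₁).
Solve for λ: λE₁h₂ = E₂(1 + λh₁) → λ(E₁h₂ − E₂h₁) = E₂ → λ = E₂/(E₁h₂ − E₂h₁).
λ = 3.5/(12×24 − 3.5×25) = 3.5/200.5 = 0.01746 per s.

0.017 per s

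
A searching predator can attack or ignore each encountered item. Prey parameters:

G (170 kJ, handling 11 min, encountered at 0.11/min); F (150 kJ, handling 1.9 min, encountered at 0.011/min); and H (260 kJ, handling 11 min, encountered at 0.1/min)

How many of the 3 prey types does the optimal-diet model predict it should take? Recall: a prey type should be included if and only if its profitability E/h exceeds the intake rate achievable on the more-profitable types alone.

Rank by E/h (kJ/min): F 78.9, H 23.6, G 15.5. Include each in turn until the next type's E/h falls below the running intake rate.
Rate on top 1: 1.616. H: 23.6 > 1.616 → include.
Rate on top 2: 13.04. G: 15.5 > 13.04 → include.
Optimal diet: F, H, G — 3 of 3 types.

3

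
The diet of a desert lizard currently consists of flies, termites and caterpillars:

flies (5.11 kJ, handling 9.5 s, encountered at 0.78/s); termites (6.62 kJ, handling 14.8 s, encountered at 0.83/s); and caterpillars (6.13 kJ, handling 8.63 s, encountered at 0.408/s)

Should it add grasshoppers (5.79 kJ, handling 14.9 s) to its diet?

No

Current rate: (0.78×5.11 + 0.83×6.62 + 0.408×6.13)/(1 + 0.78×9.5 + 0.83×14.8 + 0.408×8.63) = 0.4948 kJ/s.
grasshoppers: E/h = 5.79/14.9 = 0.3886 kJ/s.
0.3886 < 0.4948, so adding grasshoppers would lower the average — exclude it.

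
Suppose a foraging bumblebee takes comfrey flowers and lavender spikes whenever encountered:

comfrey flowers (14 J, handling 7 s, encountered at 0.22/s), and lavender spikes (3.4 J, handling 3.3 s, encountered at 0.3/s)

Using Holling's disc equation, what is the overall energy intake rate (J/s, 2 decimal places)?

R = (0.22×14 + 0.3×3.4) / (1 + 0.22×7 + 0.3×3.3) = 4.1/3.53 = 1.161 J/s.

1.16 J/s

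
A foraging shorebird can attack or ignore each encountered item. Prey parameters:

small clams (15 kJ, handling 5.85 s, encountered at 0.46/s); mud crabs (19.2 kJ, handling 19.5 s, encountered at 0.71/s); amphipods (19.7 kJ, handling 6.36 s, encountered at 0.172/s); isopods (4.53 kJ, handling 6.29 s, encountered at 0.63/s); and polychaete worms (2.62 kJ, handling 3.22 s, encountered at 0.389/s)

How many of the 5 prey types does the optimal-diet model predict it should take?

2

Rank by E/h (kJ/s): amphipods 3.1, small clams 2.56, mud crabs 0.985, polychaete worms 0.814, isopods 0.72. Include each in turn until the next type's E/h falls below the running intake rate.
Rate on top 1: 1.618. small clams: 2.56 > 1.618 → include.
Rate on top 2: 2.15. mud crabs: 0.985 < 2.15 → exclude; stop.
Optimal diet: amphipods, small clams — 2 of 5 types.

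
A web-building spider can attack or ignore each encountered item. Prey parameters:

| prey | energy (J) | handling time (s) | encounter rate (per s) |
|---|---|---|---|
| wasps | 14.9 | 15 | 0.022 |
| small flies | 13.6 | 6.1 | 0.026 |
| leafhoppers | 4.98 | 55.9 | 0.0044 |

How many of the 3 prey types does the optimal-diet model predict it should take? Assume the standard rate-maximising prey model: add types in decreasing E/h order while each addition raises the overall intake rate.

Rank by E/h (J/s): small flies 2.23, wasps 0.993, leafhoppers 0.0891. Include each in turn until the next type's E/h falls below the running intake rate.
Rate on top 1: 0.3052. wasps: 0.993 > 0.3052 → include.
Rate on top 2: 0.4577. leafhoppers: 0.0891 < 0.4577 → exclude; stop.
Optimal diet: small flies, wasps — 2 of 3 types.

2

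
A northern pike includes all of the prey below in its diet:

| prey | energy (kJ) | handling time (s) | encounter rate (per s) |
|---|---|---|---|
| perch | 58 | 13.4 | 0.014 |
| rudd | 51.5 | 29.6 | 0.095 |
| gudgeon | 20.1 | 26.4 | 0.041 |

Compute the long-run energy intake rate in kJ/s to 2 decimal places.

R = Σλ_iE_i / (1 + Σλ_ih_i)
Numerator: 0.014×58 + 0.095×51.5 + 0.041×20.1 = 6.529
Denominator: 1 + 0.014×13.4 + 0.095×29.6 + 0.041×26.4 = 5.082
R = 6.529/5.082 = 1.285 kJ/s

1.28 kJ/s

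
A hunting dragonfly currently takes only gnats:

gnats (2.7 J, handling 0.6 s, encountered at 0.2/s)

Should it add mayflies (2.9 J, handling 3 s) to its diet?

Yes

Current rate: (0.2×2.7)/(1 + 0.2×0.6) = 0.4821 J/s.
Profitability of mayflies: 2.9/3 = 0.9667 J/s.
0.9667 > 0.4821, so adding mayflies raises the average — include it.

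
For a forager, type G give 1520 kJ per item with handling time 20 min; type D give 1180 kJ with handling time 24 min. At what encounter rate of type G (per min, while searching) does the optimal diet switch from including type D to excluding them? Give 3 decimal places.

Drop type D once their profitability E₂/h₂ falls below the rate achievable on type G alone: E₂/h₂ = λE₁/(1 + λh₁).
Solve for λ: λE₁h₂ = E₂(1 + λh₁) → λ(E₁h₂ − E₂h₁) = E₂ → λ = E₂/(E₁h₂ − E₂h₁).
λ = 1180/(1520×24 − 1180×20) = 1180/1.288e+04 = 0.09161 per min.

0.092 per min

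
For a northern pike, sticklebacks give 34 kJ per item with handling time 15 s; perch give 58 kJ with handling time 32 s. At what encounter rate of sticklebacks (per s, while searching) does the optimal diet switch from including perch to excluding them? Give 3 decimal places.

The zero-one rule: include perch iff E₂/h₂ > λE₁/(1+λh₁). Equality gives the switch point.
λE₁h₂ = E₂ + λE₂h₁ ⇒ λ = E₂/(E₁h₂ − E₂h₁) = 58/(1088 − 870) = 0.2661 per s.

0.266 per s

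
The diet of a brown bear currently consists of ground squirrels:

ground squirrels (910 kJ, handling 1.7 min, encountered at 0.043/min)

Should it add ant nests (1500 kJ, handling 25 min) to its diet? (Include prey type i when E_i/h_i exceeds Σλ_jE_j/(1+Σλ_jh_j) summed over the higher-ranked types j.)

On ground squirrels alone, R = ΣλE/(1+Σλh) = 39.13/1.073 = 36.46 kJ/min.
Profitability of ant nests: 1500/25 = 60 kJ/min.
Since 60 > R, including ant nests increases the long-run rate.

Yes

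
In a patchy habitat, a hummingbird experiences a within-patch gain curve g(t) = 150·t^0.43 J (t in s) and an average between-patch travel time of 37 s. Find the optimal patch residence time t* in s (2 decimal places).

By the marginal value theorem, leave when the instantaneous gain rate g'(t) equals the habitat-wide average g(t)/(T + t).
g'(t) = 0.43·150·t^-0.57. Setting 0.43·150·t^-0.57 = 150·t^0.43/(37+t) gives 0.43(37+t) = t, so 0.57·t = 0.43×37.
t* = 0.43×37/0.57 = 27.91 s.

27.91 s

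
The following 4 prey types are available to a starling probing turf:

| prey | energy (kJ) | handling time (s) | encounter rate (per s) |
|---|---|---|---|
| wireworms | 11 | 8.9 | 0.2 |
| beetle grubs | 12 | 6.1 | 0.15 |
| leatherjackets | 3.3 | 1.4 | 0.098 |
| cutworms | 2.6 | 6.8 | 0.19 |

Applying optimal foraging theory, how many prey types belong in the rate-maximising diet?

3

E/h in descending order: leatherjackets 2.36, beetle grubs 1.97, wireworms 1.24, cutworms 0.382 kJ/s. The optimal diet is the largest prefix of this list for which every included type satisfies E_i/h_i > R on the types above it.
Rate on top 1: 0.2844. beetle grubs: 1.97 > 0.2844 → include.
Rate on top 2: 1.035. wireworms: 1.24 > 1.035 → include.
Rate on top 3: 1.128. cutworms: 0.382 < 1.128 → exclude; stop.
Optimal diet: leatherjackets, beetle grubs, wireworms — 3 of 4 types.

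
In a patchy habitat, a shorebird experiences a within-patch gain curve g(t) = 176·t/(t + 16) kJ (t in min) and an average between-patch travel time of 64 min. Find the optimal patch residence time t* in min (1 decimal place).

32.0 min

Optimal t* satisfies g'(t*) = g(t*)/(T + t*).
g'(t) = 176·16/(t + 16)². Setting 176·16/(t+16)² = 176t/[(t+16)(64+t)] gives 16(64+t) = t(t+16), so t² = 16×64 = 1024.
t* = √1024 = 32 min.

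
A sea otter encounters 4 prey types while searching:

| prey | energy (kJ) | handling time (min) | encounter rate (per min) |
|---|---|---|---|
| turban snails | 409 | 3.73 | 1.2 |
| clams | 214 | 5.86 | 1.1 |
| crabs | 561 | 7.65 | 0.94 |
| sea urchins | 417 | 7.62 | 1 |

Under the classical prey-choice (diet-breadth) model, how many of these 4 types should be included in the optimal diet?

1

Profitabilities (E/h, kJ/min): turban snails 110, crabs 73.3, sea urchins 54.7, clams 36.5. Add prey in this order while the next type's profitability exceeds the intake rate on those already taken.
Rate on top 1: 89.63. crabs: 73.3 < 89.63 → exclude; stop.
Optimal diet: turban snails — 1 of 4 types.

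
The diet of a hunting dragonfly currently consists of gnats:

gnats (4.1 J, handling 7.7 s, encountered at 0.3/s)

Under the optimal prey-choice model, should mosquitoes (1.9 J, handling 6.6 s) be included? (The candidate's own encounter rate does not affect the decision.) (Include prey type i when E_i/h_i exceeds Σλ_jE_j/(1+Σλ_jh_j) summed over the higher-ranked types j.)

On gnats alone, R = ΣλE/(1+Σλh) = 1.23/3.31 = 0.3716 J/s.
mosquitoes: E/h = 1.9/6.6 = 0.2879 J/s.
Since 0.2879 < R, time spent handling mosquitoes is better spent searching.

No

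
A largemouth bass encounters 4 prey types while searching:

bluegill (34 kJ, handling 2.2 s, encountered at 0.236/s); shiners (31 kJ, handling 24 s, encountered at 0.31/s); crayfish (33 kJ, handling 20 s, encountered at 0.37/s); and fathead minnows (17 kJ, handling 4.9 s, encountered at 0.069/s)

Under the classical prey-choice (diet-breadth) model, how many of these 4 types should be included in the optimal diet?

Profitabilities (E/h, kJ/s): bluegill 15.5, fathead minnows 3.47, crayfish 1.65, shiners 1.29. Add prey in this order while the next type's profitability exceeds the intake rate on those already taken.
Rate on top 1: 5.282. fathead minnows: 3.47 < 5.282 → exclude; stop.
Optimal diet: bluegill — 1 of 4 types.

1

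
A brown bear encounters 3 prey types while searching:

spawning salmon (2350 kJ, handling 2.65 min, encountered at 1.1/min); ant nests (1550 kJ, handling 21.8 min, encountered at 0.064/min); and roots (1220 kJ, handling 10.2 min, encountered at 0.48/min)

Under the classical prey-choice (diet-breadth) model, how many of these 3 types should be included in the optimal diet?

E/h in descending order: spawning salmon 887, roots 120, ant nests 71.1 kJ/min. The optimal diet is the largest prefix of this list for which every included type satisfies E_i/h_i > R on the types above it.
Rate on top 1: 660.3. roots: 120 < 660.3 → exclude; stop.
Optimal diet: spawning salmon — 1 of 3 types.

1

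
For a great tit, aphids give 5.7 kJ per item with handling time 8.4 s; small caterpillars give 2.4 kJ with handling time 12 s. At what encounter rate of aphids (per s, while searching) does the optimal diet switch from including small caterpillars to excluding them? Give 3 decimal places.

0.050 per s

Drop small caterpillars once their profitability E₂/h₂ falls below the rate achievable on aphids alone: E₂/h₂ = λE₁/(1 + λh₁).
Solve for λ: λE₁h₂ = E₂(1 + λh₁) → λ(E₁h₂ − E₂h₁) = E₂ → λ = E₂/(E₁h₂ − E₂h₁).
λ = 2.4/(5.7×12 − 2.4×8.4) = 2.4/48.24 = 0.04975 per s.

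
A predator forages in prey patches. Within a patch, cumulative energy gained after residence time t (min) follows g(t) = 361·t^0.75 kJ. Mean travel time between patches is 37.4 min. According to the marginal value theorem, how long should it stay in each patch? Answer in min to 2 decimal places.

Optimal t* satisfies g'(t*) = g(t*)/(T + t*).
g'(t) = 0.75·361·t^-0.25. Setting 0.75·361·t^-0.25 = 361·t^0.75/(37.4+t) gives 0.75(37.4+t) = t, so 0.25·t = 0.75×37.4.
t* = 0.75×37.4/0.25 = 112.2 min.

112.20 min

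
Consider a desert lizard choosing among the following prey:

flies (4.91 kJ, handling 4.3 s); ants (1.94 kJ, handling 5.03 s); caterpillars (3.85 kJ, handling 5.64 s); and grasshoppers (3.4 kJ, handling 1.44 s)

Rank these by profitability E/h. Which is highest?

grasshoppers

In descending order of E/h:
grasshoppers: 3.4/1.44 = 2.36 kJ/s
flies: 4.91/4.3 = 1.14 kJ/s
caterpillars: 3.85/5.64 = 0.683 kJ/s
ants: 1.94/5.03 = 0.386 kJ/s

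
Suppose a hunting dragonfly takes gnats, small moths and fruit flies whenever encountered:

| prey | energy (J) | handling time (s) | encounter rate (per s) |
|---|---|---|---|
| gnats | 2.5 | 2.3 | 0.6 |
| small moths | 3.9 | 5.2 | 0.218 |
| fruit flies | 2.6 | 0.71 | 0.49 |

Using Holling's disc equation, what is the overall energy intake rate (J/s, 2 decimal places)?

0.94 J/s

Energy encountered per unit search time: 0.6×2.5 + 0.218×3.9 + 0.49×2.6 = 3.624 J/s.
Handling time per unit search time: 0.6×2.3 + 0.218×5.2 + 0.49×0.71 = 2.861.
Rate = 3.624/(1 + 2.861) = 0.9385 J/s.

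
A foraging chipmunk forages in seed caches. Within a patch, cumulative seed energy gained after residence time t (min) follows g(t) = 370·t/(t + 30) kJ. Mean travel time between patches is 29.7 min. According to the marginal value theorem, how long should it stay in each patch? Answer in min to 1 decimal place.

Optimal t* satisfies g'(t*) = g(t*)/(T + t*).
g'(t) = 370·30/(t + 30)². Setting 370·30/(t+30)² = 370t/[(t+30)(29.7+t)] gives 30(29.7+t) = t(t+30), so t² = 30×29.7 = 891.
t* = √891 = 29.85 min.

29.8 min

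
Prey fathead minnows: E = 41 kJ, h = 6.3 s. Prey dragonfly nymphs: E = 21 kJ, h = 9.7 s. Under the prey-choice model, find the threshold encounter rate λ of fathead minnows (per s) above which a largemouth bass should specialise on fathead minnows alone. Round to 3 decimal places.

0.079 per s

Drop dragonfly nymphs once their profitability E₂/h₂ falls below the rate achievable on fathead minnows alone: E₂/h₂ = λE₁/(1 + λh₁).
Solve for λ: λE₁h₂ = E₂(1 + λh₁) → λ(E₁h₂ − E₂h₁) = E₂ → λ = E₂/(E₁h₂ − E₂h₁).
λ = 21/(41×9.7 − 21×6.3) = 21/265.4 = 0.07913 per s.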